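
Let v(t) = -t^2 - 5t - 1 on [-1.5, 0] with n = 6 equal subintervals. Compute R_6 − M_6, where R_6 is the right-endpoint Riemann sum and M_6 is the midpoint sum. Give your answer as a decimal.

-0.6796875

R_6 = 2.328125.
M_6 = 3.0078125.
R_6 − M_6 = -0.6796875.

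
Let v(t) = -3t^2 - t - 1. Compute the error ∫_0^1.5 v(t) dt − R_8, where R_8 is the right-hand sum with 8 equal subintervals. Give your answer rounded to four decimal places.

0.7998

Exact integral: ∫_0^1.5 v(t) dt = -6.
R_8 ≈ -6.799805.
Error ≈ -6 − (-6.799805) ≈ 0.7998.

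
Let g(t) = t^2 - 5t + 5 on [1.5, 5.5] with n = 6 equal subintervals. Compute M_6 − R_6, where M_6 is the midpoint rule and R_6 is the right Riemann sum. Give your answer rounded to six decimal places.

-3.111111

M_6 ≈ 4.18518519.
R_6 ≈ 7.29629630.
M_6 − R_6 ≈ -3.111111.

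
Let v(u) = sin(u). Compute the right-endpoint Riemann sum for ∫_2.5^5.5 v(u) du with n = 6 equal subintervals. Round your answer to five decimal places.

Δu = (5.5 − 2.5)/6 = 0.5.
Right endpoints: 3, 3.5, 4, 4.5, 5, 5.5.
v(3) ≈ 0.14112, v(3.5) ≈ -0.35078, v(4) ≈ -0.75680, v(4.5) ≈ -0.97753, v(5) ≈ -0.95892, v(5.5) ≈ -0.70554.
Sum = Δu · [v(3) + v(3.5) + v(4) + ...].
Sum ≈ -1.80423.

-1.80423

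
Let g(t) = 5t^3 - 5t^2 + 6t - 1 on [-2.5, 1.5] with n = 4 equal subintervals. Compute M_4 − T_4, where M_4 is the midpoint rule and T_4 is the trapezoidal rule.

M_4 = -86.
T_4 = -98.5.
M_4 − T_4 = 12.5.

12.5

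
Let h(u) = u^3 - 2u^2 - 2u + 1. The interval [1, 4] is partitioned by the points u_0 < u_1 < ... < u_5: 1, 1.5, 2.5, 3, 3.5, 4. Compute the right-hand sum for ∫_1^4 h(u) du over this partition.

Subinterval widths: 0.5, 1, 0.5, 0.5, 0.5.
Right endpoints: 1.5, 2.5, 3, 3.5, 4.
h(1.5) = -3.125, h(2.5) = -0.875, h(3) = 4, h(3.5) = 12.375, h(4) = 25.
Sum = Σ Δu_i · h(u_i).
Sum = 18.25.

18.25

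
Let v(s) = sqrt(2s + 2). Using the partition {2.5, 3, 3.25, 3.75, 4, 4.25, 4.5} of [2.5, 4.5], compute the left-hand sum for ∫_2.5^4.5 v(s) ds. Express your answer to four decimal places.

Subinterval widths: 0.5, 0.25, 0.5, 0.25, 0.25, 0.25.
Left endpoints: 2.5, 3, 3.25, 3.75, 4, 4.25.
v(2.5) ≈ 2.6458, v(3) ≈ 2.8284, v(3.25) ≈ 2.9155, v(3.75) ≈ 3.0822, v(4) ≈ 3.1623, v(4.25) ≈ 3.2404.
Sum = Σ Δs_i · v(s_i).
Sum ≈ 5.8589.

5.8589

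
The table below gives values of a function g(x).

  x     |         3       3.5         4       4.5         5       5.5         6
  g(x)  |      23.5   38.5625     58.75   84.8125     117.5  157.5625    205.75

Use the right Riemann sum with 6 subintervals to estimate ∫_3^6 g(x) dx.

331.46875

Δx = 0.5.
Sum = 0.5·[38.5625 + 58.75 + 84.8125 + 117.5 + 157.5625 + 205.75] = 331.46875.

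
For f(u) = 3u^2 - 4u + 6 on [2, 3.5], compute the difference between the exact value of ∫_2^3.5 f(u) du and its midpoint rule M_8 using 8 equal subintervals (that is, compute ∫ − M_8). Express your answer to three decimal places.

0.013

Exact integral: ∫_2^3.5 f(u) du = 27.375.
M_8 ≈ 27.36182.
Error ≈ 27.375 − 27.36182 ≈ 0.013.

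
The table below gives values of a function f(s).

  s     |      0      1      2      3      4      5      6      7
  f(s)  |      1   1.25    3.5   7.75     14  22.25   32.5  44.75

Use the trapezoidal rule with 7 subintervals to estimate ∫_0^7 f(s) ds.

Δs = 1.
T_7 = (1/2)·[1 + 2·1.25 + 2·3.5 + 2·7.75 + 2·14 + 2·22.25 + 2·32.5 + 44.75] = 104.125.

104.125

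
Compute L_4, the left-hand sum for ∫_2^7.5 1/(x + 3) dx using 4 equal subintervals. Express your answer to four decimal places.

0.8188

Δx = (7.5 − 2)/4 = 1.375.
Left endpoints: 2, 3.375, 4.75, 6.125.
f(2) = 0.2, f(3.375) = 8/51, f(4.75) = 4/31, f(6.125) = 8/73.
Sum = Δx · [f(2) + f(3.375) + f(4.75) + f(6.125)].
Sum ≈ 0.8188.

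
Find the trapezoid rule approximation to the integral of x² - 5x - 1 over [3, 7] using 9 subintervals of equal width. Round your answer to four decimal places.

Δx = (7 − 3)/9 = 4/9.
f(3) = -7, f(31/9) = -515/81, f(35/9) = -431/81, f(13/3) = -35/9, f(43/9) = -167/81, f(47/9) = 13/81, f(17/3) = 25/9, f(55/9) = 469/81, f(59/9) = 745/81, f(7) = 13.
T_9 = (Δx/2)·[f(x_0) + 2f(x_1) + ... + 2f(x_{8}) + f(x_9)].
Sum ≈ 1.4650.

1.4650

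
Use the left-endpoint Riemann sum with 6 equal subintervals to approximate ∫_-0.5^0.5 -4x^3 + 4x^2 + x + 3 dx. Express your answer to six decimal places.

3.351852

Δx = (0.5 − (-0.5))/6 = 1/6.
Left endpoints: -0.5, -1/3, -1/6, 0, 1/6, 1/3.
f(-0.5) = 4, f(-1/3) = 88/27, f(-1/6) = 80/27, f(0) = 3, f(1/6) = 88/27, f(1/3) = 98/27.
Sum = Δx · [f(-0.5) + f(-1/3) + f(-1/6) + ...].
Sum ≈ 3.351852.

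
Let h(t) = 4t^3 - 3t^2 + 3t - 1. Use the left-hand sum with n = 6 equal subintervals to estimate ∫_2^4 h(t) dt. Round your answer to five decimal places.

Δt = (4 − 2)/6 = 1/3.
Left endpoints: 2, 7/3, 8/3, 3, 10/3, 11/3.
h(2) = 25, h(7/3) = 1093/27, h(8/3) = 1661/27, h(3) = 89, h(10/3) = 3343/27, h(11/3) = 4505/27.
Sum = Δt · [h(2) + h(7/3) + h(8/3) + ...].
Sum ≈ 168.88889.

168.88889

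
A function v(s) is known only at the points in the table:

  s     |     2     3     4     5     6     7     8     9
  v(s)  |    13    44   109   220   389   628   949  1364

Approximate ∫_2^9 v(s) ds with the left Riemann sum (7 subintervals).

Δs = 1.
Sum = 1·[13 + 44 + 109 + 220 + 389 + 628 + 949] = 2352.

2352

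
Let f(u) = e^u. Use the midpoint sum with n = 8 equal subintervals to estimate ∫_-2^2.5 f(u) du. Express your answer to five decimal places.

11.88979

Δu = (2.5 − (-2))/8 = 0.5625.
Midpoints: -1.71875, -1.15625, -0.59375, -0.03125, 0.53125, 1.09375, 1.65625, 2.21875.
f(-1.71875) ≈ 0.17929, f(-1.15625) ≈ 0.31466, f(-0.59375) ≈ 0.55225, f(-0.03125) ≈ 0.96923, f(0.53125) ≈ 1.70106, f(1.09375) ≈ 2.98545, f(1.65625) ≈ 5.23963, f(2.21875) ≈ 9.19583.
Sum = Δu · [f(-1.71875) + f(-1.15625) + f(-0.59375) + ...].
Sum ≈ 11.88979.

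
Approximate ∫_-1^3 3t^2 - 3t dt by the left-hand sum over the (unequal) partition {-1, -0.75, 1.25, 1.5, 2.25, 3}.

Subinterval widths: 0.25, 2, 0.25, 0.75, 0.75.
Left endpoints: -1, -0.75, 1.25, 1.5, 2.25.
f(-1) = 6, f(-0.75) = 3.9375, f(1.25) = 0.9375, f(1.5) = 2.25, f(2.25) = 8.4375.
Sum = Σ Δt_i · f(t_i).
Sum = 17.625.

17.625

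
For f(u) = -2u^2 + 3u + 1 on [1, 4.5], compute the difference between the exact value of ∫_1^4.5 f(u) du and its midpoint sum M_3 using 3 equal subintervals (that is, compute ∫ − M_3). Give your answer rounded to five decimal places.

-0.79398

Exact integral: ∫_1^4.5 f(u) du ≈ -27.7083333.
M_3 ≈ -26.9143519.
Error ≈ -27.7083333 − (-26.9143519) ≈ -0.79398.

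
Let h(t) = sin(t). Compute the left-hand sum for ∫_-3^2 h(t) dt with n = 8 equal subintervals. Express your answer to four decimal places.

Δt = (2 − (-3))/8 = 0.625.
Left endpoints: -3, -2.375, -1.75, -1.125, -0.5, 0.125, 0.75, 1.375.
h(-3) ≈ -0.1411, h(-2.375) ≈ -0.6937, h(-1.75) ≈ -0.9840, h(-1.125) ≈ -0.9023, h(-0.5) ≈ -0.4794, h(0.125) ≈ 0.1247, h(0.75) ≈ 0.6816, h(1.375) ≈ 0.9809.
Sum = Δt · [h(-3) + h(-2.375) + h(-1.75) + ...].
Sum ≈ -0.8833.

-0.8833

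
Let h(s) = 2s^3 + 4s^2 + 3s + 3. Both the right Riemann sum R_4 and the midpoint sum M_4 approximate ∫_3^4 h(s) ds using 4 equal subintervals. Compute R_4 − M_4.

13.515625

R_4 = 163.71875.
M_4 = 150.203125.
R_4 − M_4 = 13.515625.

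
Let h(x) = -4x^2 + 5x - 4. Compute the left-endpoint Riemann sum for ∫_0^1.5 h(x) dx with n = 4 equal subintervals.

Δx = (1.5 − 0)/4 = 0.375.
Left endpoints: 0, 0.375, 0.75, 1.125.
h(0) = -4, h(0.375) = -2.6875, h(0.75) = -2.5, h(1.125) = -3.4375.
Sum = Δx · [h(0) + h(0.375) + h(0.75) + h(1.125)].
Sum = -4.734375.

-4.734375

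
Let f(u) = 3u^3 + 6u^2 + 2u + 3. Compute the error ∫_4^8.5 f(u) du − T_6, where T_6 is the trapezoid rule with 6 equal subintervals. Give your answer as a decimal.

Exact integral: ∫_4^8.5 f(u) du = 4893.046875.
T_6 = 4919.30859375.
Error = 4893.046875 − 4919.30859375 = -26.26171875.

-26.26171875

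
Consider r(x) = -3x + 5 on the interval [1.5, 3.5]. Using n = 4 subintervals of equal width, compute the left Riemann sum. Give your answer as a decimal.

Δx = (3.5 − 1.5)/4 = 0.5.
Left endpoints: 1.5, 2, 2.5, 3.
r(1.5) = 0.5, r(2) = -1, r(2.5) = -2.5, r(3) = -4.
Sum = Δx · [r(1.5) + r(2) + r(2.5) + r(3)].
Sum = -3.5.

-3.5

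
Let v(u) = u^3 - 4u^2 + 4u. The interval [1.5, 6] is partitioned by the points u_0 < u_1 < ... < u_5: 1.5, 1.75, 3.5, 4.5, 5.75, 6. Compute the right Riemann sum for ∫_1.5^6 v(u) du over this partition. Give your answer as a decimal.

167.0078125

Subinterval widths: 0.25, 1.75, 1, 1.25, 0.25.
Right endpoints: 1.75, 3.5, 4.5, 5.75, 6.
v(1.75) = 0.109375, v(3.5) = 7.875, v(4.5) = 28.125, v(5.75) = 80.859375, v(6) = 96.
Sum = Σ Δu_i · v(u_i).
Sum = 167.0078125.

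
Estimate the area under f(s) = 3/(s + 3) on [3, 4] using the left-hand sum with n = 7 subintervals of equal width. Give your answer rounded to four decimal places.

Δs = (4 − 3)/7 = 1/7.
Left endpoints: 3, 22/7, 23/7, 24/7, 25/7, 26/7, 27/7.
f(3) = 0.5, f(22/7) = 21/43, f(23/7) = 21/44, f(24/7) = 7/15, f(25/7) = 21/46, f(26/7) = 21/47, f(27/7) = 0.4375.
Sum = Δs · [f(3) + f(22/7) + f(23/7) + ...].
Sum ≈ 0.4676.

0.4676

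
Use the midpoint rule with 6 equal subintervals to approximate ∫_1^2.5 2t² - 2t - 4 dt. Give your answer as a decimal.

Δt = (2.5 − 1)/6 = 0.25.
Midpoints: 1.125, 1.375, 1.625, 1.875, 2.125, 2.375.
f(1.125) = -3.71875, f(1.375) = -2.96875, f(1.625) = -1.96875, f(1.875) = -0.71875, f(2.125) = 0.78125, f(2.375) = 2.53125.
Sum = Δt · [f(1.125) + f(1.375) + f(1.625) + ...].
Sum = -1.515625.

-1.515625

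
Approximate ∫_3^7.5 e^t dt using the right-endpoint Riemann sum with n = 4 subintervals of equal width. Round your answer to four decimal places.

Δt = (7.5 − 3)/4 = 1.125.
Right endpoints: 4.125, 5.25, 6.375, 7.5.
f(4.125) ≈ 61.8678, f(5.25) ≈ 190.5663, f(6.375) ≈ 586.9854, f(7.5) ≈ 1808.0424.
Sum = Δt · [f(4.125) + f(5.25) + f(6.375) + f(7.5)].
Sum ≈ 2978.3947.

2978.3947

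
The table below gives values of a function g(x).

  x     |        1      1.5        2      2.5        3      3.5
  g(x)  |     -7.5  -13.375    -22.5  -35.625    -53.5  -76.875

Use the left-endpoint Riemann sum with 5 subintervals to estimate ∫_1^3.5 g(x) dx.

Δx = 0.5.
Sum = 0.5·[(-7.5) + (-13.375) + (-22.5) + (-35.625) + (-53.5)] = -66.25.

-66.25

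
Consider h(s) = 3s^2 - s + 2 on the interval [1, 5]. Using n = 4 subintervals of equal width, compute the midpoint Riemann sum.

119

Δs = (5 − 1)/4 = 1.
Midpoints: 1.5, 2.5, 3.5, 4.5.
h(1.5) = 7.25, h(2.5) = 18.25, h(3.5) = 35.25, h(4.5) = 58.25.
Sum = Δs · [h(1.5) + h(2.5) + h(3.5) + h(4.5)].
Sum = 119.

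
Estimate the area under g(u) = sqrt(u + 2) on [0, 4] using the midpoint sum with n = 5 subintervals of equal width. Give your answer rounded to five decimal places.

Δu = (4 − 0)/5 = 0.8.
Midpoints: 0.4, 1.2, 2, 2.8, 3.6.
g(0.4) ≈ 1.54919, g(1.2) ≈ 1.78885, g(2) ≈ 2.00000, g(2.8) ≈ 2.19089, g(3.6) ≈ 2.36643.
Sum = Δu · [g(0.4) + g(1.2) + g(2) + g(2.8) + g(3.6)].
Sum ≈ 7.91630.

7.91630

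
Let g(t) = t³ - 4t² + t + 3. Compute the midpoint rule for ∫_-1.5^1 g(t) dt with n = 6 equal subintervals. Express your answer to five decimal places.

Δt = (1 − (-1.5))/6 = 5/12.
Midpoints: -31/24, -0.875, -11/24, -1/24, 0.375, 19/24.
g(-31/24) = -98431/13824, g(-0.875) = -823/512, g(-11/24) = 22189/13824, g(-1/24) = 40799/13824, g(0.375) = 1467/512, g(19/24) = 24619/13824.
Sum = Δt · [g(-31/24) + g(-0.875) + g(-11/24) + ...].
Sum ≈ 0.19784.

0.19784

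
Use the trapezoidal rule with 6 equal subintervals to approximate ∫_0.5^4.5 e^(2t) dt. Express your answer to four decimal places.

4633.1519

Δt = (4.5 − 0.5)/6 = 2/3.
f(0.5) ≈ 2.7183, f(7/6) ≈ 10.3123, f(11/6) ≈ 39.1213, f(2.5) ≈ 148.4132, f(19/6) ≈ 563.0302, f(23/6) ≈ 2135.9497, f(4.5) ≈ 8103.0839.
T_6 = (Δt/2)·[f(t_0) + 2f(t_1) + ... + 2f(t_{5}) + f(t_6)].
Sum ≈ 4633.1519.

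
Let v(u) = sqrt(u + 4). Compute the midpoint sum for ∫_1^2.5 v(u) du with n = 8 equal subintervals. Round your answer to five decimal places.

Δu = (2.5 − 1)/8 = 0.1875.
Midpoints: 1.09375, 1.28125, 1.46875, 1.65625, 1.84375, 2.03125, 2.21875, 2.40625.
v(1.09375) ≈ 2.25693, v(1.28125) ≈ 2.29810, v(1.46875) ≈ 2.33854, v(1.65625) ≈ 2.37829, v(1.84375) ≈ 2.41738, v(2.03125) ≈ 2.45586, v(2.21875) ≈ 2.49374, v(2.40625) ≈ 2.53106.
Sum = Δu · [v(1.09375) + v(1.28125) + v(1.46875) + ...].
Sum ≈ 3.59436.

3.59436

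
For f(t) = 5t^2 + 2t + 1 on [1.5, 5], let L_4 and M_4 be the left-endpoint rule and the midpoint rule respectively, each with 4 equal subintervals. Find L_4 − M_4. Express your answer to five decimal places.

-49.47852

L_4 = 178.36328125.
M_4 ≈ 227.8417969.
L_4 − M_4 ≈ -49.47852.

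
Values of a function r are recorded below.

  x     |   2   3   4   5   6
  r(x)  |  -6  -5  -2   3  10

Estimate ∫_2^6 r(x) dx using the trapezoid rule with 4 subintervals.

-2

Δx = 1.
T_4 = (1/2)·[(-6) + 2·(-5) + 2·(-2) + 2·3 + 10] = -2.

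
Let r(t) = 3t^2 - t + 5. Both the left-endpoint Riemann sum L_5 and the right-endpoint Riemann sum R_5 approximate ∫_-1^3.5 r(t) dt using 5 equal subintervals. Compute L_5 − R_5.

-26.325

L_5 = 49.41.
R_5 = 75.735.
L_5 − R_5 = -26.325.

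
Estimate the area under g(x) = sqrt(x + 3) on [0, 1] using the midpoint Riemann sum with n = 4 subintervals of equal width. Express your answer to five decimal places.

1.86933

Δx = (1 − 0)/4 = 0.25.
Midpoints: 0.125, 0.375, 0.625, 0.875.
g(0.125) ≈ 1.76777, g(0.375) ≈ 1.83712, g(0.625) ≈ 1.90394, g(0.875) ≈ 1.96850.
Sum = Δx · [g(0.125) + g(0.375) + g(0.625) + g(0.875)].
Sum ≈ 1.86933.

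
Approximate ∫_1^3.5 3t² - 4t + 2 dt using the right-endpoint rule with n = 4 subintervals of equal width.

32.28515625

Δt = (3.5 − 1)/4 = 0.625.
Right endpoints: 1.625, 2.25, 2.875, 3.5.
f(1.625) = 3.421875, f(2.25) = 8.1875, f(2.875) = 15.296875, f(3.5) = 24.75.
Sum = Δt · [f(1.625) + f(2.25) + f(2.875) + f(3.5)].
Sum = 32.28515625.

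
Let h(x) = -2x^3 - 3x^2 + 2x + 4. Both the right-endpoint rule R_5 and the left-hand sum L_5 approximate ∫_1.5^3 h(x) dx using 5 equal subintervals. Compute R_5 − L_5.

-19.35

R_5 = -58.89.
L_5 = -39.54.
R_5 − L_5 = -19.35.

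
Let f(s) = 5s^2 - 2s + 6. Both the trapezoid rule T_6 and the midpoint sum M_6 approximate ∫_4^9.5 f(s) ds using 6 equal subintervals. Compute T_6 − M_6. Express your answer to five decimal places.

5.77691

T_6 ≈ 1284.8929398.
M_6 ≈ 1279.1160301.
T_6 − M_6 ≈ 5.77691.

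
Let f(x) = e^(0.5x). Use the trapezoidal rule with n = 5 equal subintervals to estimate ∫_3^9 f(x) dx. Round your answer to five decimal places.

176.17248

Δx = (9 − 3)/5 = 1.2.
f(3) ≈ 4.48169, f(4.2) ≈ 8.16617, f(5.4) ≈ 14.87973, f(6.6) ≈ 27.11264, f(7.8) ≈ 49.40245, f(9) ≈ 90.01713.
T_5 = (Δx/2)·[f(x_0) + 2f(x_1) + ... + 2f(x_{4}) + f(x_5)].
Sum ≈ 176.17248.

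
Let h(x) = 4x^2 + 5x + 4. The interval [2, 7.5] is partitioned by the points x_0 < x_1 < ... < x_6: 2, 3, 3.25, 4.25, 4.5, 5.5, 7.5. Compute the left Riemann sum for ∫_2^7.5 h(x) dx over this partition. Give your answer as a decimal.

Subinterval widths: 1, 0.25, 1, 0.25, 1, 2.
Left endpoints: 2, 3, 3.25, 4.25, 4.5, 5.5.
h(2) = 30, h(3) = 55, h(3.25) = 62.5, h(4.25) = 97.5, h(4.5) = 107.5, h(5.5) = 152.5.
Sum = Σ Δx_i · h(x_i).
Sum = 543.125.

543.125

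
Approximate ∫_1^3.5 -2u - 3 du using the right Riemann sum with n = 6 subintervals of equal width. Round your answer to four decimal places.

-19.7917

Δu = (3.5 − 1)/6 = 5/12.
Right endpoints: 17/12, 11/6, 2.25, 8/3, 37/12, 3.5.
f(17/12) = -35/6, f(11/6) = -20/3, f(2.25) = -7.5, f(8/3) = -25/3, f(37/12) = -55/6, f(3.5) = -10.
Sum = Δu · [f(17/12) + f(11/6) + f(2.25) + ...].
Sum ≈ -19.7917.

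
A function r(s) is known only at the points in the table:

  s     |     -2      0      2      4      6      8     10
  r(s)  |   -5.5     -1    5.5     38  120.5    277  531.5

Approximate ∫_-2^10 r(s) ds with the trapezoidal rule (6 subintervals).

1406

Δs = 2.
T_6 = (2/2)·[(-5.5) + 2·(-1) + 2·5.5 + 2·38 + 2·120.5 + 2·277 + 531.5] = 1406.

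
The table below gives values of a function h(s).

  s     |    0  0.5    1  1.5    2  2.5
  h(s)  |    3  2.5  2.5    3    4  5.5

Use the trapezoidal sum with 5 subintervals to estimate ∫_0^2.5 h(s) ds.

Δs = 0.5.
T_5 = (0.5/2)·[3 + 2·2.5 + 2·2.5 + 2·3 + 2·4 + 5.5] = 8.125.

8.125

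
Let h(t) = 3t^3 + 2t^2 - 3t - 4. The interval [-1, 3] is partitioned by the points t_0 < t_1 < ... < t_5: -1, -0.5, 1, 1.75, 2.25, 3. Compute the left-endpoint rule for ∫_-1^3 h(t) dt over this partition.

25.57421875

Subinterval widths: 0.5, 1.5, 0.75, 0.5, 0.75.
Left endpoints: -1, -0.5, 1, 1.75, 2.25.
h(-1) = -2, h(-0.5) = -2.375, h(1) = -2, h(1.75) = 12.953125, h(2.25) = 33.546875.
Sum = Σ Δt_i · h(t_i).
Sum = 25.57421875.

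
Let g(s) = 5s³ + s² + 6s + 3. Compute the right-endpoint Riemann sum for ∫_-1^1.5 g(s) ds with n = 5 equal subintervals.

Δs = (1.5 − (-1))/5 = 0.5.
Right endpoints: -0.5, 0, 0.5, 1, 1.5.
g(-0.5) = -0.375, g(0) = 3, g(0.5) = 6.875, g(1) = 15, g(1.5) = 31.125.
Sum = Δs · [g(-0.5) + g(0) + g(0.5) + g(1) + g(1.5)].
Sum = 27.8125.

27.8125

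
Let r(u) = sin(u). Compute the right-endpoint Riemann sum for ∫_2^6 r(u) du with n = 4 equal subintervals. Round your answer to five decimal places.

Δu = (6 − 2)/4 = 1.
Right endpoints: 3, 4, 5, 6.
r(3) ≈ 0.14112, r(4) ≈ -0.75680, r(5) ≈ -0.95892, r(6) ≈ -0.27942.
Sum = Δu · [r(3) + r(4) + r(5) + r(6)].
Sum ≈ -1.85402.

-1.85402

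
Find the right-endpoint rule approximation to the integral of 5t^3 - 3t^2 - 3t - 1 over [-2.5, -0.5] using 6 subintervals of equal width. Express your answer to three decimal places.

-43.278

Δt = (-0.5 − (-2.5))/6 = 1/3.
Right endpoints: -13/6, -11/6, -1.5, -7/6, -5/6, -0.5.
f(-13/6) = -12839/216, f(-11/6) = -7861/216, f(-1.5) = -20.125, f(-7/6) = -2057/216, f(-5/6) = -751/216, f(-0.5) = -0.875.
Sum = Δt · [f(-13/6) + f(-11/6) + f(-1.5) + ...].
Sum ≈ -43.278.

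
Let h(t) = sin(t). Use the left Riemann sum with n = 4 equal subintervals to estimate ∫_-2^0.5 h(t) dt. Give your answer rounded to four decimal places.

-1.6853

Δt = (0.5 − (-2))/4 = 0.625.
Left endpoints: -2, -1.375, -0.75, -0.125.
h(-2) ≈ -0.9093, h(-1.375) ≈ -0.9809, h(-0.75) ≈ -0.6816, h(-0.125) ≈ -0.1247.
Sum = Δt · [h(-2) + h(-1.375) + h(-0.75) + h(-0.125)].
Sum ≈ -1.6853.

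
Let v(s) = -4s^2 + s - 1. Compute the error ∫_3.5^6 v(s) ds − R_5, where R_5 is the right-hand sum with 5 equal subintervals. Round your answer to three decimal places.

23.542

Exact integral: ∫_3.5^6 v(s) ds ≈ -221.45833.
R_5 = -245.
Error ≈ -221.45833 − (-245) ≈ 23.542.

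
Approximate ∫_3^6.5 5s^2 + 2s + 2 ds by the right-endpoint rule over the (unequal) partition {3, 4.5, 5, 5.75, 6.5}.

Subinterval widths: 1.5, 0.5, 0.75, 0.75.
Right endpoints: 4.5, 5, 5.75, 6.5.
f(4.5) = 112.25, f(5) = 137, f(5.75) = 178.8125, f(6.5) = 226.25.
Sum = Σ Δs_i · f(s_i).
Sum = 540.671875.

540.671875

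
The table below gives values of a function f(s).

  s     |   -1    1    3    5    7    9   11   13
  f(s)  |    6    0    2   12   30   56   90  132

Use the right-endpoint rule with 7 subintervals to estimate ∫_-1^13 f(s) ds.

Δs = 2.
Sum = 2·[0 + 2 + 12 + 30 + 56 + 90 + 132] = 644.

644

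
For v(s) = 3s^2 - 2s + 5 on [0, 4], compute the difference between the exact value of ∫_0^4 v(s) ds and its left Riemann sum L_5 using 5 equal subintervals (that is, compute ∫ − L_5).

14.72

Exact integral: ∫_0^4 v(s) ds = 68.
L_5 = 53.28.
Error = 68 − 53.28 = 14.72.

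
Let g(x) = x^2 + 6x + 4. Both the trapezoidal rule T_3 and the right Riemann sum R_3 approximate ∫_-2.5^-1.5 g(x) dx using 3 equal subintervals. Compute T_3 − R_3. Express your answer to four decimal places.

T_3 ≈ -3.898148.
R_3 ≈ -3.564815.
T_3 − R_3 ≈ -0.3333.

-0.3333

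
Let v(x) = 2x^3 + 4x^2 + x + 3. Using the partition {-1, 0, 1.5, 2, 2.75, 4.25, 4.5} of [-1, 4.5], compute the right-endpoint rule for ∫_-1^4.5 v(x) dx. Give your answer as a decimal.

527.3046875

Subinterval widths: 1, 1.5, 0.5, 0.75, 1.5, 0.25.
Right endpoints: 0, 1.5, 2, 2.75, 4.25, 4.5.
v(0) = 3, v(1.5) = 20.25, v(2) = 37, v(2.75) = 77.59375, v(4.25) = 233.03125, v(4.5) = 270.75.
Sum = Σ Δx_i · v(x_i).
Sum = 527.3046875.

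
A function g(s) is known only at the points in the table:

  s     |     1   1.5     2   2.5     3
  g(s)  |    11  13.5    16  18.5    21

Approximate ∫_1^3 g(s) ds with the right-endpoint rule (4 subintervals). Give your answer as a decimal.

34.5

Δs = 0.5.
Sum = 0.5·[13.5 + 16 + 18.5 + 21] = 34.5.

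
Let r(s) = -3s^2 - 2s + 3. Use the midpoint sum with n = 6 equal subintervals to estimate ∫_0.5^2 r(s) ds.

-7.1015625

Δs = (2 − 0.5)/6 = 0.25.
Midpoints: 0.625, 0.875, 1.125, 1.375, 1.625, 1.875.
r(0.625) = 0.578125, r(0.875) = -1.046875, r(1.125) = -3.046875, r(1.375) = -5.421875, r(1.625) = -8.171875, r(1.875) = -11.296875.
Sum = Δs · [r(0.625) + r(0.875) + r(1.125) + ...].
Sum = -7.1015625.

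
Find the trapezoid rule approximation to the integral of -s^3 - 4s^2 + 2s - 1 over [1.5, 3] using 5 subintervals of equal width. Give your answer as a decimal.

-45.47625

Δs = (3 − 1.5)/5 = 0.3.
f(1.5) = -10.375, f(1.8) = -16.192, f(2.1) = -23.701, f(2.4) = -33.064, f(2.7) = -44.443, f(3) = -58.
T_5 = (Δs/2)·[f(s_0) + 2f(s_1) + ... + 2f(s_{4}) + f(s_5)].
Sum = -45.47625.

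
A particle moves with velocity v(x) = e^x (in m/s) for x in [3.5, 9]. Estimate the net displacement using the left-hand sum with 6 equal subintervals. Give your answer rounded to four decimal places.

Δx = (9 − 3.5)/6 = 11/12.
Left endpoints: 3.5, 53/12, 16/3, 6.25, 43/6, 97/12.
v(3.5) ≈ 33.1155, v(53/12) ≈ 82.8198, v(16/3) ≈ 207.1272, v(6.25) ≈ 518.0128, v(43/6) ≈ 1295.5190, v(97/12) ≈ 3240.0153.
Sum = Δx · [v(3.5) + v(53/12) + v(16/3) + ...].
Sum ≈ 4928.5588.

4928.5588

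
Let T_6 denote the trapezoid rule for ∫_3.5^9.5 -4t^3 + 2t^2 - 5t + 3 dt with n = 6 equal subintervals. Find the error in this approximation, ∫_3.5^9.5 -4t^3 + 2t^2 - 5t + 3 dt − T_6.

76

Exact integral: ∫_3.5^9.5 f(t) dt = -7629.
T_6 = -7705.
Error = -7629 − (-7705) = 76.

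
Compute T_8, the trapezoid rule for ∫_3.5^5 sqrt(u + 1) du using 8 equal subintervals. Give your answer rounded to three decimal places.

Δu = (5 − 3.5)/8 = 0.1875.
f(3.5) ≈ 2.121, f(3.6875) ≈ 2.165, f(3.875) ≈ 2.208, f(4.0625) ≈ 2.250, f(4.25) ≈ 2.291, f(4.4375) ≈ 2.332, f(4.625) ≈ 2.372, f(4.8125) ≈ 2.411, f(5) ≈ 2.449.
T_8 = (Δu/2)·[f(u_0) + 2f(u_1) + ... + 2f(u_{7}) + f(u_8)].
Sum ≈ 3.434.

3.434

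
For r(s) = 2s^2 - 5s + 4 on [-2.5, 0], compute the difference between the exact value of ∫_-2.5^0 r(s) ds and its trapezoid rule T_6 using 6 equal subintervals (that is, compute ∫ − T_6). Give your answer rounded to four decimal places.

Exact integral: ∫_-2.5^0 r(s) ds ≈ 36.041667.
T_6 ≈ 36.186343.
Error ≈ 36.041667 − 36.186343 ≈ -0.1447.

-0.1447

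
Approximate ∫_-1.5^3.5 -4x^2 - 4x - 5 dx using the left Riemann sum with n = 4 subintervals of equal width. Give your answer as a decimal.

-74.375

Δx = (3.5 − (-1.5))/4 = 1.25.
Left endpoints: -1.5, -0.25, 1, 2.25.
f(-1.5) = -8, f(-0.25) = -4.25, f(1) = -13, f(2.25) = -34.25.
Sum = Δx · [f(-1.5) + f(-0.25) + f(1) + f(2.25)].
Sum = -74.375.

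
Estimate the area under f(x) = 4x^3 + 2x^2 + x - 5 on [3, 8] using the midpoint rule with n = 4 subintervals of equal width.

4296.5625

Δx = (8 − 3)/4 = 1.25.
Midpoints: 3.625, 4.875, 6.125, 7.375.
f(3.625) = 215.4453125, f(4.875) = 510.8359375, f(6.125) = 995.2890625, f(7.375) = 1715.6796875.
Sum = Δx · [f(3.625) + f(4.875) + f(6.125) + f(7.375)].
Sum = 4296.5625.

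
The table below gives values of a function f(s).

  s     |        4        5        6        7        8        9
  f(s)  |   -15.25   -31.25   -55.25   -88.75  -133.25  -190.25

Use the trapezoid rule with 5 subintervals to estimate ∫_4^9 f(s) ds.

-411.25

Δs = 1.
T_5 = (1/2)·[(-15.25) + 2·(-31.25) + 2·(-55.25) + 2·(-88.75) + 2·(-133.25) + (-190.25)] = -411.25.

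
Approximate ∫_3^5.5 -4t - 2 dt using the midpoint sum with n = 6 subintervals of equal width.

Δt = (5.5 − 3)/6 = 5/12.
Midpoints: 77/24, 3.625, 97/24, 107/24, 4.875, 127/24.
f(77/24) = -89/6, f(3.625) = -16.5, f(97/24) = -109/6, f(107/24) = -119/6, f(4.875) = -21.5, f(127/24) = -139/6.
Sum = Δt · [f(77/24) + f(3.625) + f(97/24) + ...].
Sum = -47.5.

-47.5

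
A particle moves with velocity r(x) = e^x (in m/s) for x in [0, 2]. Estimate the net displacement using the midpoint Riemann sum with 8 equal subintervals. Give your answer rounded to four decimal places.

6.3724

Δx = (2 − 0)/8 = 0.25.
Midpoints: 0.125, 0.375, 0.625, 0.875, 1.125, 1.375, 1.625, 1.875.
r(0.125) ≈ 1.1331, r(0.375) ≈ 1.4550, r(0.625) ≈ 1.8682, r(0.875) ≈ 2.3989, r(1.125) ≈ 3.0802, r(1.375) ≈ 3.9551, r(1.625) ≈ 5.0784, r(1.875) ≈ 6.5208.
Sum = Δx · [r(0.125) + r(0.375) + r(0.625) + ...].
Sum ≈ 6.3724.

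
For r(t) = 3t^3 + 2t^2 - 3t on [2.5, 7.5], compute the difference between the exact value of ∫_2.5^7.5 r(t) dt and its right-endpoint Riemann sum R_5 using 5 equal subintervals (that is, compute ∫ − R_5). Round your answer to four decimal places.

Exact integral: ∫_2.5^7.5 r(t) dt ≈ 2539.583333.
R_5 = 3230.625.
Error ≈ 2539.583333 − 3230.625 ≈ -691.0417.

-691.0417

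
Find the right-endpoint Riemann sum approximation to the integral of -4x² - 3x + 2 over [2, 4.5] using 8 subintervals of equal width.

-141.69921875

Δx = (4.5 − 2)/8 = 0.3125.
Right endpoints: 2.3125, 2.625, 2.9375, 3.25, 3.5625, 3.875, 4.1875, 4.5.
f(2.3125) = -26.328125, f(2.625) = -33.4375, f(2.9375) = -41.328125, f(3.25) = -50, f(3.5625) = -59.453125, f(3.875) = -69.6875, f(4.1875) = -80.703125, f(4.5) = -92.5.
Sum = Δx · [f(2.3125) + f(2.625) + f(2.9375) + ...].
Sum = -141.69921875.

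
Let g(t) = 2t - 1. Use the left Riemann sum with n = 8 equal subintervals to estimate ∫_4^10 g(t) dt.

73.5

Δt = (10 − 4)/8 = 0.75.
Left endpoints: 4, 4.75, 5.5, 6.25, 7, 7.75, 8.5, 9.25.
g(4) = 7, g(4.75) = 8.5, g(5.5) = 10, g(6.25) = 11.5, g(7) = 13, g(7.75) = 14.5, g(8.5) = 16, g(9.25) = 17.5.
Sum = Δt · [g(4) + g(4.75) + g(5.5) + ...].
Sum = 73.5.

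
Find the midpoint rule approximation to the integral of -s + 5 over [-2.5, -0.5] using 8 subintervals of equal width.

Δs = (-0.5 − (-2.5))/8 = 0.25.
Midpoints: -2.375, -2.125, -1.875, -1.625, -1.375, -1.125, -0.875, -0.625.
f(-2.375) = 7.375, f(-2.125) = 7.125, f(-1.875) = 6.875, f(-1.625) = 6.625, f(-1.375) = 6.375, f(-1.125) = 6.125, f(-0.875) = 5.875, f(-0.625) = 5.625.
Sum = Δs · [f(-2.375) + f(-2.125) + f(-1.875) + ...].
Sum = 13.

13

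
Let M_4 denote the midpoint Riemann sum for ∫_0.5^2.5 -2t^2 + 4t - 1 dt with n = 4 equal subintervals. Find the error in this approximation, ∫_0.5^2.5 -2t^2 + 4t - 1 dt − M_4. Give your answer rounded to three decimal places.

Exact integral: ∫_0.5^2.5 f(t) dt ≈ -0.33333.
M_4 = -0.25.
Error ≈ -0.33333 − (-0.25) ≈ -0.083.

-0.083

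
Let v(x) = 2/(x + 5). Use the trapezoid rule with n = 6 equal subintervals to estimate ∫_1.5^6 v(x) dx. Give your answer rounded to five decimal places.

1.05363

Δx = (6 − 1.5)/6 = 0.75.
v(1.5) = 4/13, v(2.25) = 8/29, v(3) = 0.25, v(3.75) = 8/35, v(4.5) = 4/19, v(5.25) = 8/41, v(6) = 2/11.
T_6 = (Δx/2)·[v(x_0) + 2v(x_1) + ... + 2v(x_{5}) + v(x_6)].
Sum ≈ 1.05363.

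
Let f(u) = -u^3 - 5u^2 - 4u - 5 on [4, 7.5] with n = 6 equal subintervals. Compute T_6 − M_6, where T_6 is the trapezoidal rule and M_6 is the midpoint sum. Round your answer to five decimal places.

-6.62478

T_6 ≈ -1425.8904803.
M_6 ≈ -1419.2656973.
T_6 − M_6 ≈ -6.62478.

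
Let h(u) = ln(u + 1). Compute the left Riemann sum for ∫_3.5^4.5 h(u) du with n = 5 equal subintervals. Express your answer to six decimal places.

1.587564

Δu = (4.5 − 3.5)/5 = 0.2.
Left endpoints: 3.5, 3.7, 3.9, 4.1, 4.3.
h(3.5) ≈ 1.504077, h(3.7) ≈ 1.547563, h(3.9) ≈ 1.589235, h(4.1) ≈ 1.629241, h(4.3) ≈ 1.667707.
Sum = Δu · [h(3.5) + h(3.7) + h(3.9) + h(4.1) + h(4.3)].
Sum ≈ 1.587564.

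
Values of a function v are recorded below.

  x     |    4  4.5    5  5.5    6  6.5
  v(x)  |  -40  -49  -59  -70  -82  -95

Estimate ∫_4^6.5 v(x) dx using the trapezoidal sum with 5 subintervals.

Δx = 0.5.
T_5 = (0.5/2)·[(-40) + 2·(-49) + 2·(-59) + 2·(-70) + 2·(-82) + (-95)] = -163.75.

-163.75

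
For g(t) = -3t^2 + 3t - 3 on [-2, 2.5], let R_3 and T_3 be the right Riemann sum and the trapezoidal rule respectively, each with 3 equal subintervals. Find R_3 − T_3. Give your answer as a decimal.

R_3 = -33.75.
T_3 = -38.8125.
R_3 − T_3 = 5.0625.

5.0625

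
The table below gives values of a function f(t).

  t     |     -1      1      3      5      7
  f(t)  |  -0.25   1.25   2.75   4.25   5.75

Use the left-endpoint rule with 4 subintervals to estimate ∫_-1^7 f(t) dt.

16

Δt = 2.
Sum = 2·[(-0.25) + 1.25 + 2.75 + 4.25] = 16.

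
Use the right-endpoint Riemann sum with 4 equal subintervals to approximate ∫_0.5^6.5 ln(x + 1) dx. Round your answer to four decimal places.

9.6140

Δx = (6.5 − 0.5)/4 = 1.5.
Right endpoints: 2, 3.5, 5, 6.5.
f(2) ≈ 1.0986, f(3.5) ≈ 1.5041, f(5) ≈ 1.7918, f(6.5) ≈ 2.0149.
Sum = Δx · [f(2) + f(3.5) + f(5) + f(6.5)].
Sum ≈ 9.6140.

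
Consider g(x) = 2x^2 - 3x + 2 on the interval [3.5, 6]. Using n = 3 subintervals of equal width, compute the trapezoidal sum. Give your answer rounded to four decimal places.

85.3704

Δx = (6 − 3.5)/3 = 5/6.
g(3.5) = 16, g(13/3) = 239/9, g(31/6) = 359/9, g(6) = 56.
T_3 = (Δx/2)·[g(x_0) + 2g(x_1) + 2g(x_2) + g(x_3)].
Sum ≈ 85.3704.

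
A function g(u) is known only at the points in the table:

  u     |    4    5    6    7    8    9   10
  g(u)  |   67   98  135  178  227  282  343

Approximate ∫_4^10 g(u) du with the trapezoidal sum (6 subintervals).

1125

Δu = 1.
T_6 = (1/2)·[67 + 2·98 + 2·135 + 2·178 + 2·227 + 2·282 + 343] = 1125.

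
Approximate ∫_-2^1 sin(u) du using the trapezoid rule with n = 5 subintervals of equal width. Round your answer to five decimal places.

Δu = (1 − (-2))/5 = 0.6.
f(-2) ≈ -0.90930, f(-1.4) ≈ -0.98545, f(-0.8) ≈ -0.71736, f(-0.2) ≈ -0.19867, f(0.4) ≈ 0.38942, f(1) ≈ 0.84147.
T_5 = (Δu/2)·[f(u_0) + 2f(u_1) + ... + 2f(u_{4}) + f(u_5)].
Sum ≈ -0.92758.

-0.92758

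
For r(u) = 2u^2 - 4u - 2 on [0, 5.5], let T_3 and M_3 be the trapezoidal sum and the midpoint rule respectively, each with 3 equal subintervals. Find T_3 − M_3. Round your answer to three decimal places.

T_3 ≈ 45.57870.
M_3 ≈ 36.33565.
T_3 − M_3 ≈ 9.243.

9.243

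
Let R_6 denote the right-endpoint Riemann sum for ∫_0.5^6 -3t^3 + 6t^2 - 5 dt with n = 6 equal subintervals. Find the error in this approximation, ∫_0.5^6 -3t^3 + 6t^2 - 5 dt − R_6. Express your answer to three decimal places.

216.424

Exact integral: ∫_0.5^6 f(t) dt = -567.703125.
R_6 ≈ -784.12717.
Error ≈ -567.703125 − (-784.12717) ≈ 216.424.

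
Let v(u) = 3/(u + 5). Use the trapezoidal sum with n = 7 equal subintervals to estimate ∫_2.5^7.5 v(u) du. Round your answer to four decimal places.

1.5339

Δu = (7.5 − 2.5)/7 = 5/7.
v(2.5) = 0.4, v(45/14) = 42/115, v(55/14) = 0.336, v(65/14) = 14/45, v(75/14) = 42/145, v(85/14) = 42/155, v(95/14) = 14/55, v(7.5) = 0.24.
T_7 = (Δu/2)·[v(u_0) + 2v(u_1) + ... + 2v(u_{6}) + v(u_7)].
Sum ≈ 1.5339.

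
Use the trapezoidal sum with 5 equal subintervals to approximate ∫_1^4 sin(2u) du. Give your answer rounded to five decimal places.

Δu = (4 − 1)/5 = 0.6.
f(1) ≈ 0.90930, f(1.6) ≈ -0.05837, f(2.2) ≈ -0.95160, f(2.8) ≈ -0.63127, f(3.4) ≈ 0.49411, f(4) ≈ 0.98936.
T_5 = (Δu/2)·[f(u_0) + 2f(u_1) + ... + 2f(u_{4}) + f(u_5)].
Sum ≈ -0.11868.

-0.11868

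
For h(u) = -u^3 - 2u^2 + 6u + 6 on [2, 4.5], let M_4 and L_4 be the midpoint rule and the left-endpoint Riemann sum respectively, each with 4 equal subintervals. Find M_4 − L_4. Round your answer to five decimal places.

-28.57666

M_4 ≈ -89.2260742.
L_4 ≈ -60.6494141.
M_4 − L_4 ≈ -28.57666.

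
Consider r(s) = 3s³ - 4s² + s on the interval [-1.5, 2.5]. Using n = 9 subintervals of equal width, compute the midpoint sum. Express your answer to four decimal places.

Δs = (2.5 − (-1.5))/9 = 4/9.
Midpoints: -23/18, -5/6, -7/18, 1/18, 0.5, 17/18, 25/18, 11/6, 41/18.
r(-23/18) = -27347/1944, r(-5/6) = -385/72, r(-7/18) = -2275/1944, r(1/18) = 85/1944, r(0.5) = -0.125, r(17/18) = -187/1944, r(25/18) = 3325/1944, r(11/6) = 6.875, r(41/18) = 33005/1944.
Sum = Δs · [r(-23/18) + r(-5/6) + r(-7/18) + ...].
Sum ≈ 2.1337.

2.1337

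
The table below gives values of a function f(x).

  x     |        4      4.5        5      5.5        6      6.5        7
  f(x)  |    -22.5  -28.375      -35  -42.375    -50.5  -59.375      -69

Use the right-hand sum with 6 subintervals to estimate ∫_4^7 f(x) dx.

-142.3125

Δx = 0.5.
Sum = 0.5·[(-28.375) + (-35) + (-42.375) + (-50.5) + (-59.375) + (-69)] = -142.3125.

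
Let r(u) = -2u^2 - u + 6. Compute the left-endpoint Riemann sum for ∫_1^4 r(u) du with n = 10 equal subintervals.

Δu = (4 − 1)/10 = 0.3.
Left endpoints: 1, 1.3, 1.6, 1.9, 2.2, 2.5, 2.8, 3.1, 3.4, 3.7.
r(1) = 3, r(1.3) = 1.32, r(1.6) = -0.72, r(1.9) = -3.12, r(2.2) = -5.88, r(2.5) = -9, r(2.8) = -12.48, r(3.1) = -16.32, r(3.4) = -20.52, r(3.7) = -25.08.
Sum = Δu · [r(1) + r(1.3) + r(1.6) + ...].
Sum = -26.64.

-26.64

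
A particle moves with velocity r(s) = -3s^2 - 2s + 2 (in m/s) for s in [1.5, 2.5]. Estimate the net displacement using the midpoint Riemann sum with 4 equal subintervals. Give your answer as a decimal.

-14.234375

Δs = (2.5 − 1.5)/4 = 0.25.
Midpoints: 1.625, 1.875, 2.125, 2.375.
r(1.625) = -9.171875, r(1.875) = -12.296875, r(2.125) = -15.796875, r(2.375) = -19.671875.
Sum = Δs · [r(1.625) + r(1.875) + r(2.125) + r(2.375)].
Sum = -14.234375.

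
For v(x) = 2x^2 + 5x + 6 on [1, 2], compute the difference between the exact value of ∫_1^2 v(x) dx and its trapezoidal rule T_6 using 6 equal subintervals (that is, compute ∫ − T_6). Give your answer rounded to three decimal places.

-0.009

Exact integral: ∫_1^2 v(x) dx ≈ 18.16667.
T_6 ≈ 18.17593.
Error ≈ 18.16667 − 18.17593 ≈ -0.009.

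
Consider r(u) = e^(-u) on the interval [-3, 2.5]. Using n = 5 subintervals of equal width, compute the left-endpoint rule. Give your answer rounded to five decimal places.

Δu = (2.5 − (-3))/5 = 1.1.
Left endpoints: -3, -1.9, -0.8, 0.3, 1.4.
r(-3) ≈ 20.08554, r(-1.9) ≈ 6.68589, r(-0.8) ≈ 2.22554, r(0.3) ≈ 0.74082, r(1.4) ≈ 0.24660.
Sum = Δu · [r(-3) + r(-1.9) + r(-0.8) + r(0.3) + r(1.4)].
Sum ≈ 32.98283.

32.98283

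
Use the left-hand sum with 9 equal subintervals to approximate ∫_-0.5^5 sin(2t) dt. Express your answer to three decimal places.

0.511

Δt = (5 − (-0.5))/9 = 11/18.
Left endpoints: -0.5, 1/9, 13/18, 4/3, 35/18, 23/9, 19/6, 34/9, 79/18.
f(-0.5) ≈ -0.841, f(1/9) ≈ 0.220, f(13/18) ≈ 0.992, f(4/3) ≈ 0.457, f(35/18) ≈ -0.680, f(23/9) ≈ -0.922, f(19/6) ≈ 0.050, f(34/9) ≈ 0.956, f(79/18) ≈ 0.603.
Sum = Δt · [f(-0.5) + f(1/9) + f(13/18) + ...].
Sum ≈ 0.511.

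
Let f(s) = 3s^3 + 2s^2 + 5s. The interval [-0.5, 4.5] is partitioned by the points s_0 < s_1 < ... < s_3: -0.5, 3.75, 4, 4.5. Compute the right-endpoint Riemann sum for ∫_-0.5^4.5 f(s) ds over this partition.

Subinterval widths: 4.25, 0.25, 0.5.
Right endpoints: 3.75, 4, 4.5.
f(3.75) = 205.078125, f(4) = 244, f(4.5) = 336.375.
Sum = Σ Δs_i · f(s_i).
Sum = 1100.76953125.

1100.76953125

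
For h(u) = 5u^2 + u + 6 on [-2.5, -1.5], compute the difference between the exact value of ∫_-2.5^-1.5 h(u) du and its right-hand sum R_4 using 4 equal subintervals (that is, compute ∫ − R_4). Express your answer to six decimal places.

Exact integral: ∫_-2.5^-1.5 h(u) du ≈ 24.41666667.
R_4 = 22.09375.
Error ≈ 24.41666667 − 22.09375 ≈ 2.322917.

2.322917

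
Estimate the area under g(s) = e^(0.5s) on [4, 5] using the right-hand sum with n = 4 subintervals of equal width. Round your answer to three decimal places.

Δs = (5 − 4)/4 = 0.25.
Right endpoints: 4.25, 4.5, 4.75, 5.
g(4.25) ≈ 8.373, g(4.5) ≈ 9.488, g(4.75) ≈ 10.751, g(5) ≈ 12.182.
Sum = Δs · [g(4.25) + g(4.5) + g(4.75) + g(5)].
Sum ≈ 10.199.

10.199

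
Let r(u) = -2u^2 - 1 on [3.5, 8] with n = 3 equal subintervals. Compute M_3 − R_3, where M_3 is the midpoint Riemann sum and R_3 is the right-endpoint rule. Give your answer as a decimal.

82.6875

M_3 = -315.5625.
R_3 = -398.25.
M_3 − R_3 = 82.6875.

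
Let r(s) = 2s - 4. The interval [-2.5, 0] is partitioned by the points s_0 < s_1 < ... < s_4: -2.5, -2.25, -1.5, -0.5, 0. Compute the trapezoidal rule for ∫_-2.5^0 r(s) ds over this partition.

Subinterval widths: 0.25, 0.75, 1, 0.5.
r(-2.5) = -9, r(-2.25) = -8.5, r(-1.5) = -7, r(-0.5) = -5, r(0) = -4.
On each subinterval the trapezoid contributes (Δs_i/2)·[r(s_{i-1}) + r(s_i)].
Sum = -16.25.

-16.25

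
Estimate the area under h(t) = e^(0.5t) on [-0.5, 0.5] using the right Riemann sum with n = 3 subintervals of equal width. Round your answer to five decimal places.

1.09699

Δt = (0.5 − (-0.5))/3 = 1/3.
Right endpoints: -1/6, 1/6, 0.5.
h(-1/6) ≈ 0.92004, h(1/6) ≈ 1.08690, h(0.5) ≈ 1.28403.
Sum = Δt · [h(-1/6) + h(1/6) + h(0.5)].
Sum ≈ 1.09699.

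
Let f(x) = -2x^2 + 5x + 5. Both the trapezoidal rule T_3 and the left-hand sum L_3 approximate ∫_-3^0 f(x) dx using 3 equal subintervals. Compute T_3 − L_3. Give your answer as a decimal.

T_3 = -26.5.
L_3 = -43.
T_3 − L_3 = 16.5.

16.5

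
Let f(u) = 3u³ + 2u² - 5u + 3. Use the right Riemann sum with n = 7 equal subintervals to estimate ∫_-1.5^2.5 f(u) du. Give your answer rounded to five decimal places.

Δu = (2.5 − (-1.5))/7 = 4/7.
Right endpoints: -13/14, -5/14, 3/14, 11/14, 19/14, 27/14, 2.5.
f(-13/14) = 19113/2744, f(-5/14) = 13457/2744, f(3/14) = 5625/2744, f(11/14) = 4833/2744, f(19/14) = 20297/2744, f(27/14) = 61233/2744, f(2.5) = 49.875.
Sum = Δu · [f(-13/14) + f(-5/14) + f(3/14) + ...].
Sum ≈ 54.43878.

54.43878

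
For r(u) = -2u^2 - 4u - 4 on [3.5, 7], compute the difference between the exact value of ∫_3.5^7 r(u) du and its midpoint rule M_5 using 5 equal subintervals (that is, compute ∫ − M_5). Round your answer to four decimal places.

-0.2858

Exact integral: ∫_3.5^7 r(u) du ≈ -287.583333.
M_5 = -287.2975.
Error ≈ -287.583333 − (-287.2975) ≈ -0.2858.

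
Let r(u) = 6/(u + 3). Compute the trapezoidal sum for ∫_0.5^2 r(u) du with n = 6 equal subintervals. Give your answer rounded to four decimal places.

Δu = (2 − 0.5)/6 = 0.25.
r(0.5) = 12/7, r(0.75) = 1.6, r(1) = 1.5, r(1.25) = 24/17, r(1.5) = 4/3, r(1.75) = 24/19, r(2) = 1.2.
T_6 = (Δu/2)·[r(u_0) + 2r(u_1) + ... + 2r(u_{5}) + r(u_6)].
Sum ≈ 2.1413.

2.1413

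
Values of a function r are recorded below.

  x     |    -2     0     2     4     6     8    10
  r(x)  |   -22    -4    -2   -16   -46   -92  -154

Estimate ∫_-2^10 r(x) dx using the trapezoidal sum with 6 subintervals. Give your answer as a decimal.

-496

Δx = 2.
T_6 = (2/2)·[(-22) + 2·(-4) + 2·(-2) + 2·(-16) + 2·(-46) + 2·(-92) + (-154)] = -496.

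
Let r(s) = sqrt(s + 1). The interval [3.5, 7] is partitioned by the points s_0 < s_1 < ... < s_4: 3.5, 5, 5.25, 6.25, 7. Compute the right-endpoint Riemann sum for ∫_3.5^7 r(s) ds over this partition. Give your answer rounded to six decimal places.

9.113137

Subinterval widths: 1.5, 0.25, 1, 0.75.
Right endpoints: 5, 5.25, 6.25, 7.
r(5) ≈ 2.449490, r(5.25) ≈ 2.500000, r(6.25) ≈ 2.692582, r(7) ≈ 2.828427.
Sum = Σ Δs_i · r(s_i).
Sum ≈ 9.113137.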